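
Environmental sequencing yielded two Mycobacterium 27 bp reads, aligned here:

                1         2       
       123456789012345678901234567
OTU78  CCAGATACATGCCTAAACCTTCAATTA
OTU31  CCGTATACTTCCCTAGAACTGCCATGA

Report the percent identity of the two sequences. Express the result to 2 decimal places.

66.67%

Mismatches occur at site 3 (A↔G), site 4 (G↔T), site 9 (A↔T), site 11 (G↔C), site 16 (A↔G), site 18 (C↔A), site 21 (T↔G), site 23 (A↔C), site 26 (T↔G).
18 of the 27 sites match, so the percent identity is 18/27 × 100 = 66.67%.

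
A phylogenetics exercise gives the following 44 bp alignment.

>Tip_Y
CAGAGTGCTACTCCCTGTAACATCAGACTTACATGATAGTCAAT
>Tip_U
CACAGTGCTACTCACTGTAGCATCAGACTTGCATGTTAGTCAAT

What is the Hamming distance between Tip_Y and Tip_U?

The sequences differ at positions 3 (G/C), 14 (C/A), 20 (A/G), 31 (A/G), 36 (A/T).
That gives 5 mismatches out of 44 aligned sites, so the Hamming distance is 5.

5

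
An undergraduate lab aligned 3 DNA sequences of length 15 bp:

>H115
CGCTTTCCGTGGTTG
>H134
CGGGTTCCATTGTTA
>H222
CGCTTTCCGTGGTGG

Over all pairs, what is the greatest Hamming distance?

6

Pairwise Hamming distances:
  H115 vs H134: 5
  H115 vs H222: 1
  H134 vs H222: 6
The largest is 6, between H134 and H222.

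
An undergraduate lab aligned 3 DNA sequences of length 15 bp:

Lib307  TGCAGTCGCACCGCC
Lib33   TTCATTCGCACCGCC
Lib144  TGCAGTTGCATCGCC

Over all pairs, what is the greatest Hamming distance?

Pairwise Hamming distances:
  Lib307 vs Lib33: 2
  Lib307 vs Lib144: 2
  Lib33 vs Lib144: 4
The largest is 4, between Lib33 and Lib144.

4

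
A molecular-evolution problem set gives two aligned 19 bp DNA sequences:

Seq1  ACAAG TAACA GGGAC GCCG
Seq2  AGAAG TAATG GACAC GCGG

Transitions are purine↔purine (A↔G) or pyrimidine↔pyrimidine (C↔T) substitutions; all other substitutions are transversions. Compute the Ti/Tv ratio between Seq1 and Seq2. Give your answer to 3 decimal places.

Differing sites — 2:C/G (Tv); 9:C/T (Ti); 10:A/G (Ti); 12:G/A (Ti); 13:G/C (Tv); 18:C/G (Tv).
Of the 6 differences, 3 transitions and 3 transversions, so Ti/Tv = 3/3 = 1.000.

1.000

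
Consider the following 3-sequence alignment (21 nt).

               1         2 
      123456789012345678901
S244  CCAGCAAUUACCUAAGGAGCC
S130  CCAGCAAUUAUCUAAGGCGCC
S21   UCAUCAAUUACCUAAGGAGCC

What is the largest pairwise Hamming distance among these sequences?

Pairwise Hamming distances:
  S244 vs S130: 2
  S244 vs S21: 2
  S130 vs S21: 4
The largest is 4, between S130 and S21.

4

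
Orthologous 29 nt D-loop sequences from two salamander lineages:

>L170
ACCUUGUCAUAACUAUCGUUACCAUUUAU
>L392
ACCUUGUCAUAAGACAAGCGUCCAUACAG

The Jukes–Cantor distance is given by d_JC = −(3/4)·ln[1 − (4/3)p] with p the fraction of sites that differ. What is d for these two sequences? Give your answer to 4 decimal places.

Mismatches occur at site 13 (C↔G), site 14 (U↔A), site 15 (A↔C), site 16 (U↔A), site 17 (C↔A), site 19 (U↔C), site 20 (U↔G), site 21 (A↔U), site 26 (U↔A), site 27 (U↔C), site 29 (U↔G).
p = 11/29 = 0.379310.
d = −0.75 · ln(1 − (4/3)·0.379310) = −0.75 · ln(0.494253) = −0.75 · (-0.704708) = 0.5285.

0.5285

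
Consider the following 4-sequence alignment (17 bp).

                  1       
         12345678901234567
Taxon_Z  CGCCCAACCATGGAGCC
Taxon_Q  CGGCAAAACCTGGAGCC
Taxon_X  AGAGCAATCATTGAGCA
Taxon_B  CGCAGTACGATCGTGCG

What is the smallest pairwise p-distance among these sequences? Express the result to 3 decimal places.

Pairwise Hamming distances:
  Taxon_Z vs Taxon_Q: 4
  Taxon_Z vs Taxon_X: 6
  Taxon_Z vs Taxon_B: 7
  Taxon_Q vs Taxon_X: 8
  Taxon_Q vs Taxon_B: 10
  Taxon_X vs Taxon_B: 10
The smallest is 4 mismatches, between Taxon_Z and Taxon_Q; p = 4/17 = 0.235.

0.235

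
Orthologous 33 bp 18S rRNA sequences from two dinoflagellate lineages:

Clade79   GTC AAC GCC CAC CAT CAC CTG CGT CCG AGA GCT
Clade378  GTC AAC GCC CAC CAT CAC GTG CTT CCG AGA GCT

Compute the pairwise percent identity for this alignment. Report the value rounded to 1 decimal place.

93.9%

Mismatches occur at site 19 (C→G), site 23 (G→T).
31 of the 33 sites match, so the percent identity is 31/33 × 100 = 93.9%.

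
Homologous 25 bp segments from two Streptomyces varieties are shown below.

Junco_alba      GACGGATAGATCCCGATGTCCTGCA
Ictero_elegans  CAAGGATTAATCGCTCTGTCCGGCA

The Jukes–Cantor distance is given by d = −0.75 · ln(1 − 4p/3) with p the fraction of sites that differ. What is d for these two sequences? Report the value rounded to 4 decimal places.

0.4172

Differing sites — 1:G/C; 3:C/A; 8:A/T; 9:G/A; 13:C/G; 15:G/T; 16:A/C; 22:T/G.
p = 8/25 = 0.320000.
d = −0.75 · ln(1 − (4/3)·0.320000) = −0.75 · ln(0.573333) = −0.75 · (-0.556289) = 0.4172.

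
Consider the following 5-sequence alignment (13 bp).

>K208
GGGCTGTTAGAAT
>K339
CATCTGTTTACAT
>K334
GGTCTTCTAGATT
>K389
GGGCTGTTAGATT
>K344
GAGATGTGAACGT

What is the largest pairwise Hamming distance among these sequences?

9

Pairwise Hamming distances:
  K208 vs K339: 6
  K208 vs K334: 4
  K208 vs K389: 1
  K208 vs K344: 6
  K339 vs K334: 8
  K339 vs K389: 7
  K339 vs K344: 6
  K334 vs K389: 3
  K334 vs K344: 9
  K389 vs K344: 6
The largest is 9, between K334 and K344.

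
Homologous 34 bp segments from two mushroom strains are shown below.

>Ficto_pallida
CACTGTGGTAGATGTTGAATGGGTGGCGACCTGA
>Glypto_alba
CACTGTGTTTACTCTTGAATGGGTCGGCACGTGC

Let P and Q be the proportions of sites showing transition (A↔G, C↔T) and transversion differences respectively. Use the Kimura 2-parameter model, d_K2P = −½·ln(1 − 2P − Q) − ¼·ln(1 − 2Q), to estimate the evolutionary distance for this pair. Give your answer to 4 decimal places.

0.3839

Differing sites — 8:G/T (Tv); 10:A/T (Tv); 11:G/A (Ti); 12:A/C (Tv); 14:G/C (Tv); 25:G/C (Tv); 27:C/G (Tv); 28:G/C (Tv); 31:C/G (Tv); 34:A/C (Tv).
Of the 10 differences, 1 transition and 9 transversions over 34 sites: P = 1/34 = 0.029412, Q = 9/34 = 0.264706.
d = −0.5·ln(0.676470) − 0.25·ln(0.470588) = −0.5·(-0.390867) − 0.25·(-0.753772) = 0.3839.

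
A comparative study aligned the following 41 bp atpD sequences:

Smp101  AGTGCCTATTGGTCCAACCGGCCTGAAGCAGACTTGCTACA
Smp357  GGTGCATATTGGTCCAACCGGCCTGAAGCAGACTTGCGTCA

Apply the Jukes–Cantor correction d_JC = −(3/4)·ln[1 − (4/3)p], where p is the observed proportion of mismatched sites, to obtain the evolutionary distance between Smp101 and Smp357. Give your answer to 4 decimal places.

0.1045

Mismatches occur at site 1 (A/G), site 6 (C/A), site 38 (T/G), site 39 (A/T).
p = 4/41 = 0.097561.
d = −0.75 · ln(1 − (4/3)·0.097561) = −0.75 · ln(0.869919) = −0.75 · (-0.139355) = 0.1045.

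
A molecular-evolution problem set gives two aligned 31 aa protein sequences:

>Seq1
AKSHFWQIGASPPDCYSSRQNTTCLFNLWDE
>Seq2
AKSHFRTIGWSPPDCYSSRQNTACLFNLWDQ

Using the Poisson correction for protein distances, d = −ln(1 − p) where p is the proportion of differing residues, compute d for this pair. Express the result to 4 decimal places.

0.1759

Differing sites — 6:W/R; 7:Q/T; 10:A/W; 23:T/A; 31:E/Q.
p = 5/31 = 0.161290.
d = −ln(1 − 0.161290) = −ln(0.838710) = 0.1759.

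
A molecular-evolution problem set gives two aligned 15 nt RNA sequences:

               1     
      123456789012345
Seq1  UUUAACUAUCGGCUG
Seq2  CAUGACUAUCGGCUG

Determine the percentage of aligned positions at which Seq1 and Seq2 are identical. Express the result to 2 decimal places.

The sequences differ at positions 1 (U/C), 2 (U/A), 4 (A/G).
12 of the 15 sites match, so the percent identity is 12/15 × 100 = 80.00%.

80.00%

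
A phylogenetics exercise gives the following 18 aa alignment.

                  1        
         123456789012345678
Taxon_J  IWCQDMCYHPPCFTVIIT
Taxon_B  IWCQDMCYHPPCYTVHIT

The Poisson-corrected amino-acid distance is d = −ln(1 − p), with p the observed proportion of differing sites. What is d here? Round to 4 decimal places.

0.1178

Mismatches occur at site 13 (F↔Y), site 16 (I↔H).
p = 2/18 = 0.111111.
d = −ln(1 − 0.111111) = −ln(0.888889) = 0.1178.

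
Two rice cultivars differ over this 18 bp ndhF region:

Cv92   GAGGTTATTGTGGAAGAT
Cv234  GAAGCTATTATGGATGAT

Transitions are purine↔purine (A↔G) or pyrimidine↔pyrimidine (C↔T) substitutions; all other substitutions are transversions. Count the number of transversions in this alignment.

1

Differing sites — 3:G/A (Ti); 5:T/C (Ti); 10:G/A (Ti); 15:A/T (Tv).
Of the 4 differences, 3 transitions and 1 transversion, so the answer is 1.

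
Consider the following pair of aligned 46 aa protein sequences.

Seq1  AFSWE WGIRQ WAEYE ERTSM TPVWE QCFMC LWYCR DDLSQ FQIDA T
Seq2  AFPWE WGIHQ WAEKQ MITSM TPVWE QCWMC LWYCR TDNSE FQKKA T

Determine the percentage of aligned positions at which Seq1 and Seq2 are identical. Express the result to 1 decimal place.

73.9%

Mismatches occur at site 3 (S→P), site 9 (R→H), site 14 (Y→K), site 15 (E→Q), site 16 (E→M), site 17 (R→I), site 28 (F→W), site 36 (D→T), site 38 (L→N), site 40 (Q→E), site 43 (I→K), site 44 (D→K).
34 of the 46 sites match, so the percent identity is 34/46 × 100 = 73.9%.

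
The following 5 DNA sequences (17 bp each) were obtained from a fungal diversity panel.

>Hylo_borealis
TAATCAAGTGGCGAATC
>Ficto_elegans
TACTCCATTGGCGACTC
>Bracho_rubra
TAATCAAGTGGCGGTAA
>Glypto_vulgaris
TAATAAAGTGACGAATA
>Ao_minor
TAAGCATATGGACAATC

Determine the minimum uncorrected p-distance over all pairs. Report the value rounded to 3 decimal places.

0.176

Pairwise Hamming distances:
  Hylo_borealis vs Ficto_elegans: 4
  Hylo_borealis vs Bracho_rubra: 4
  Hylo_borealis vs Glypto_vulgaris: 3
  Hylo_borealis vs Ao_minor: 5
  Ficto_elegans vs Bracho_rubra: 7
  Ficto_elegans vs Glypto_vulgaris: 7
  Ficto_elegans vs Ao_minor: 8
  Bracho_rubra vs Glypto_vulgaris: 5
  Bracho_rubra vs Ao_minor: 9
  Glypto_vulgaris vs Ao_minor: 8
The smallest is 3 mismatches, between Hylo_borealis and Glypto_vulgaris; p = 3/17 = 0.176.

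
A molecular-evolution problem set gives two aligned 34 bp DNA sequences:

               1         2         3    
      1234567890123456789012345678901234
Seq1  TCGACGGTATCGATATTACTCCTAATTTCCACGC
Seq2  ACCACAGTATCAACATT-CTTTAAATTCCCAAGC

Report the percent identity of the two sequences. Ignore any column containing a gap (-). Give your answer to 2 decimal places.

69.70%

Excluding the 1 gap column leaves 33 comparable sites.
Differing sites — 1:T/A; 3:G/C; 6:G/A; 12:G/A; 14:T/C; 21:C/T; 22:C/T; 23:T/A; 28:T/C; 32:C/A.
23 of the 33 comparable sites match, so the percent identity is 23/33 × 100 = 69.70%.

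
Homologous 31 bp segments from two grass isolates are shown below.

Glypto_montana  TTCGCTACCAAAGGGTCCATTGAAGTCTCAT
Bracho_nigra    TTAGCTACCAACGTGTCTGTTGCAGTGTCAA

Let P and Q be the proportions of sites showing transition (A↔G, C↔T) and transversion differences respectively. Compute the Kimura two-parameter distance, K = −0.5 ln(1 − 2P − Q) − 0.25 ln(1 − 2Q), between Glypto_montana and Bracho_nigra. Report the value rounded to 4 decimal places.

0.3171

Differing sites — 3:C/A (Tv); 12:A/C (Tv); 14:G/T (Tv); 18:C/T (Ti); 19:A/G (Ti); 23:A/C (Tv); 27:C/G (Tv); 31:T/A (Tv).
Of the 8 differences, 2 transitions and 6 transversions over 31 sites: P = 2/31 = 0.064516, Q = 6/31 = 0.193548.
d = −0.5·ln(0.677420) − 0.25·ln(0.612904) = −0.5·(-0.389464) − 0.25·(-0.489547) = 0.3171.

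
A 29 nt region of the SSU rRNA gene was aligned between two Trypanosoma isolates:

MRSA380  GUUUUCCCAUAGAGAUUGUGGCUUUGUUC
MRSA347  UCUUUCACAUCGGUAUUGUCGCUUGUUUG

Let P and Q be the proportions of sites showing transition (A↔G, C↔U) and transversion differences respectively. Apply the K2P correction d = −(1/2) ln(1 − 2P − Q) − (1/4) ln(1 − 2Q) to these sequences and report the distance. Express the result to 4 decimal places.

Mismatches occur at site 1 (G→U, transversion), site 2 (U→C, transition), site 7 (C→A, transversion), site 11 (A→C, transversion), site 13 (A→G, transition), site 14 (G→U, transversion), site 20 (G→C, transversion), site 25 (U→G, transversion), site 26 (G→U, transversion), site 29 (C→G, transversion).
Of the 10 differences, 2 transitions and 8 transversions over 29 sites: P = 2/29 = 0.068966, Q = 8/29 = 0.275862.
d = −0.5·ln(0.586206) − 0.25·ln(0.448276) = −0.5·(-0.534084) − 0.25·(-0.802346) = 0.4676.

0.4676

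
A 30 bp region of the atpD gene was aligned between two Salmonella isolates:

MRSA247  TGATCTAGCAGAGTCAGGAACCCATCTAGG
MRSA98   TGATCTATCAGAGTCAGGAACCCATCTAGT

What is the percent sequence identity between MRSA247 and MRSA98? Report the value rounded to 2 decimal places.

93.33%

The sequences differ at positions 8 (G/T), 30 (G/T).
28 of the 30 sites match, so the percent identity is 28/30 × 100 = 93.33%.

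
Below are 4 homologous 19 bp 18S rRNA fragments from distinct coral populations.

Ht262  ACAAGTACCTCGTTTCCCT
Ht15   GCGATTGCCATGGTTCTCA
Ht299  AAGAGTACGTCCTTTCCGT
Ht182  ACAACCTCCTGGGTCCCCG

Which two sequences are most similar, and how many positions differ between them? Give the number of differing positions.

5

Pairwise Hamming distances:
  Ht262 vs Ht15: 9
  Ht262 vs Ht299: 5
  Ht262 vs Ht182: 7
  Ht15 vs Ht299: 12
  Ht15 vs Ht182: 10
  Ht299 vs Ht182: 12
The smallest is 5, between Ht262 and Ht299.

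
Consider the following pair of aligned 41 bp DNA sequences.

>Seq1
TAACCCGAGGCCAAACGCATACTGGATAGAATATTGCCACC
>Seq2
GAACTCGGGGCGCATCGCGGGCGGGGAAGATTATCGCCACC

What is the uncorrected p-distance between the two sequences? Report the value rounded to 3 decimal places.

0.341

The sequences differ at positions 1 (T/G), 5 (C/T), 8 (A/G), 12 (C/G), 13 (A/C), 15 (A/T), 19 (A/G), 20 (T/G), 21 (A/G), 23 (T/G), 26 (A/G), 27 (T/A), 31 (A/T), 35 (T/C).
There are 14 differences over 41 sites, so p = 14/41 = 0.341.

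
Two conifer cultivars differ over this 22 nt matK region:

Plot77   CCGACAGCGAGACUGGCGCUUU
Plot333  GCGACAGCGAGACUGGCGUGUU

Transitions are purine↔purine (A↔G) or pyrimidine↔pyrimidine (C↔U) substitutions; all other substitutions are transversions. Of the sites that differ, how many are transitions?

Differing sites — 1:C/G (Tv); 19:C/U (Ti); 20:U/G (Tv).
Of the 3 differences, 1 transition and 2 transversions, so the answer is 1.

1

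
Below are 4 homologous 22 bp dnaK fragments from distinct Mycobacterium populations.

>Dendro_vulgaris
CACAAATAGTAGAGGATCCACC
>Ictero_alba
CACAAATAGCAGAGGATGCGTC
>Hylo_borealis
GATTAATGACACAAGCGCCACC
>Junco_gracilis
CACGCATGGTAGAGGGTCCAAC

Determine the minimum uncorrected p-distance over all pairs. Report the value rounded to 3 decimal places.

Pairwise Hamming distances:
  Dendro_vulgaris vs Ictero_alba: 4
  Dendro_vulgaris vs Hylo_borealis: 10
  Dendro_vulgaris vs Junco_gracilis: 5
  Ictero_alba vs Hylo_borealis: 12
  Ictero_alba vs Junco_gracilis: 8
  Hylo_borealis vs Junco_gracilis: 11
The smallest is 4 mismatches, between Dendro_vulgaris and Ictero_alba; p = 4/22 = 0.182.

0.182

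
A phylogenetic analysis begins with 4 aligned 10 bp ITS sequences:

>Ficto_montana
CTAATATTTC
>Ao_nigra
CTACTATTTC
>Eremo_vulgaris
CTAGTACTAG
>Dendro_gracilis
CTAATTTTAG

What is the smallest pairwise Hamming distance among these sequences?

1

Pairwise Hamming distances:
  Ficto_montana vs Ao_nigra: 1
  Ficto_montana vs Eremo_vulgaris: 4
  Ficto_montana vs Dendro_gracilis: 3
  Ao_nigra vs Eremo_vulgaris: 4
  Ao_nigra vs Dendro_gracilis: 4
  Eremo_vulgaris vs Dendro_gracilis: 3
The smallest is 1, between Ficto_montana and Ao_nigra.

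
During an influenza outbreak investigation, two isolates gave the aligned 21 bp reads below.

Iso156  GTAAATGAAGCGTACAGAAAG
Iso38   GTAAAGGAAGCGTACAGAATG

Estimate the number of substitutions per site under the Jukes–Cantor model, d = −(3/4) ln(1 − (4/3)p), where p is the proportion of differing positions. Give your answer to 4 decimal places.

Mismatches occur at site 6 (T/G), site 20 (A/T).
p = 2/21 = 0.095238.
d = −0.75 · ln(1 − (4/3)·0.095238) = −0.75 · ln(0.873016) = −0.75 · (-0.135801) = 0.1019.

0.1019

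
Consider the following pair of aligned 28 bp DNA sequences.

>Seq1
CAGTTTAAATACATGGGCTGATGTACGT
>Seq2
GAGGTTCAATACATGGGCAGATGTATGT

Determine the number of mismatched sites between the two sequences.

5

Differing sites — 1:C/G; 4:T/G; 7:A/C; 19:T/A; 26:C/T.
That gives 5 mismatches out of 28 aligned sites, so the Hamming distance is 5.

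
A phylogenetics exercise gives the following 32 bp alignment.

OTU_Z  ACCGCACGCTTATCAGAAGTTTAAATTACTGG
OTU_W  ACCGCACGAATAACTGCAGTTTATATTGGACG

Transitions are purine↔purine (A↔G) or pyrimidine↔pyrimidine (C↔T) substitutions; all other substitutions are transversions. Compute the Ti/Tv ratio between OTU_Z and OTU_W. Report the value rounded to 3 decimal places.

The sequences differ at positions 9 (C/A, transversion), 10 (T/A, transversion), 13 (T/A, transversion), 15 (A/T, transversion), 17 (A/C, transversion), 24 (A/T, transversion), 28 (A/G, transition), 29 (C/G, transversion), 30 (T/A, transversion), 31 (G/C, transversion).
Of the 10 differences, 1 transition and 9 transversions, so Ti/Tv = 1/9 = 0.111.

0.111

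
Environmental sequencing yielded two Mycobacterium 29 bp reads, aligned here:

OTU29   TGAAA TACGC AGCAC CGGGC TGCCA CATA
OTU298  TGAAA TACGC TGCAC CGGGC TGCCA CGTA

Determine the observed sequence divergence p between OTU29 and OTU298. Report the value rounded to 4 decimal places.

0.0690

Mismatches occur at site 11 (A/T), site 27 (A/G).
There are 2 differences over 29 sites, so p = 2/29 = 0.0690.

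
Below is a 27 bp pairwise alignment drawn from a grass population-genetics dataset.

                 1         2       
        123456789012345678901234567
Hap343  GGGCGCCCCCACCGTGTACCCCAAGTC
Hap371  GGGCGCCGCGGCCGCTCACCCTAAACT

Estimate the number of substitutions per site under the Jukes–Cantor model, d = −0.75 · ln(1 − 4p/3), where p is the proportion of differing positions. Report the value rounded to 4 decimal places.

0.5107

Mismatches occur at site 8 (C/G), site 10 (C/G), site 11 (A/G), site 15 (T/C), site 16 (G/T), site 17 (T/C), site 22 (C/T), site 25 (G/A), site 26 (T/C), site 27 (C/T).
p = 10/27 = 0.370370.
d = −0.75 · ln(1 − (4/3)·0.370370) = −0.75 · ln(0.506173) = −0.75 · (-0.680877) = 0.5107.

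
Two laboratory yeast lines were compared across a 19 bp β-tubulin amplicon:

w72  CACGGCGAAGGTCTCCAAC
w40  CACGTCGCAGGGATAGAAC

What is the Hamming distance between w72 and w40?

The sequences differ at positions 5 (G/T), 8 (A/C), 12 (T/G), 13 (C/A), 15 (C/A), 16 (C/G).
That gives 6 mismatches out of 19 aligned sites, so the Hamming distance is 6.

6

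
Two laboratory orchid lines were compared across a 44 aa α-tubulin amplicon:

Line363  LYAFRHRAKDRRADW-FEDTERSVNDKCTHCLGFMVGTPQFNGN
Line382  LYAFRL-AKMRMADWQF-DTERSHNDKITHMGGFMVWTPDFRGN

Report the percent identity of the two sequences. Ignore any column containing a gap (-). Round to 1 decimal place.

75.6%

Excluding the 3 gap columns leaves 41 comparable sites.
Mismatches occur at site 6 (H↔L), site 10 (D↔M), site 12 (R↔M), site 24 (V↔H), site 28 (C↔I), site 31 (C↔M), site 32 (L↔G), site 37 (G↔W), site 40 (Q↔D), site 42 (N↔R).
31 of the 41 comparable sites match, so the percent identity is 31/41 × 100 = 75.6%.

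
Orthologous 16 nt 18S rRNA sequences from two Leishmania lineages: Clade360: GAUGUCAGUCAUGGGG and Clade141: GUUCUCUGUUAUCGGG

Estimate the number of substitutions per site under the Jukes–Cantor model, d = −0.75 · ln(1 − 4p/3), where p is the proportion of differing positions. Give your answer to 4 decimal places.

Differing sites — 2:A/U; 4:G/C; 7:A/U; 10:C/U; 13:G/C.
p = 5/16 = 0.312500.
d = −0.75 · ln(1 − (4/3)·0.312500) = −0.75 · ln(0.583333) = −0.75 · (-0.538997) = 0.4042.

0.4042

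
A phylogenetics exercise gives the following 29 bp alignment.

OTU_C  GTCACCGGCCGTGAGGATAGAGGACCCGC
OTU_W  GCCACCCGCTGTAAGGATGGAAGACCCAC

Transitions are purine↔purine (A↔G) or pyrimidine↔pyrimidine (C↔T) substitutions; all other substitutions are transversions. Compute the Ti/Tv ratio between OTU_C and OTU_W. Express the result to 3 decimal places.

6.000

The sequences differ at positions 2 (T/C, transition), 7 (G/C, transversion), 10 (C/T, transition), 13 (G/A, transition), 19 (A/G, transition), 22 (G/A, transition), 28 (G/A, transition).
Of the 7 differences, 6 transitions and 1 transversion, so Ti/Tv = 6/1 = 6.000.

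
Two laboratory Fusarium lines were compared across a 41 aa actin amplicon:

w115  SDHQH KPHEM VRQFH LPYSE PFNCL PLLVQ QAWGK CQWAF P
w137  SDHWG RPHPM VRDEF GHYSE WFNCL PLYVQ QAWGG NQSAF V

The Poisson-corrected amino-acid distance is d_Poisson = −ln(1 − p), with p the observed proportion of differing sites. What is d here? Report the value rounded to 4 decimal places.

The sequences differ at positions 4 (Q/W), 5 (H/G), 6 (K/R), 9 (E/P), 13 (Q/D), 14 (F/E), 15 (H/F), 16 (L/G), 17 (P/H), 21 (P/W), 28 (L/Y), 35 (K/G), 36 (C/N), 38 (W/S), 41 (P/V).
p = 15/41 = 0.365854.
d = −ln(1 − 0.365854) = −ln(0.634146) = 0.4555.

0.4555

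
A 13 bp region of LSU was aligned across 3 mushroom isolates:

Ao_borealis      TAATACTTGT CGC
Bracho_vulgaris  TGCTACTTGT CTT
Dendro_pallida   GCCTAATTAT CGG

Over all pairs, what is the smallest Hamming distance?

4

Pairwise Hamming distances:
  Ao_borealis vs Bracho_vulgaris: 4
  Ao_borealis vs Dendro_pallida: 6
  Bracho_vulgaris vs Dendro_pallida: 6
The smallest is 4, between Ao_borealis and Bracho_vulgaris.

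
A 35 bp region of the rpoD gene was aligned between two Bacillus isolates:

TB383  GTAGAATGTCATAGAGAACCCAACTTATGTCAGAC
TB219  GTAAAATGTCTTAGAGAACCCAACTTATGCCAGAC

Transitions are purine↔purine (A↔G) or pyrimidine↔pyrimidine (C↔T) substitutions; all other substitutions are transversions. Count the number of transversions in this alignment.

1

Differing sites — 4:G/A (Ti); 11:A/T (Tv); 30:T/C (Ti).
Of the 3 differences, 2 transitions and 1 transversion, so the answer is 1.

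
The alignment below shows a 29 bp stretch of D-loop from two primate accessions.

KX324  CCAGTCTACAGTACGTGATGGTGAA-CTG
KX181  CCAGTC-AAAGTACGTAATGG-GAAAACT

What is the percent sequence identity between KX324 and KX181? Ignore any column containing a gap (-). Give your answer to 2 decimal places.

Excluding the 3 gap columns leaves 26 comparable sites.
Differing sites — 9:C/A; 17:G/A; 27:C/A; 28:T/C; 29:G/T.
21 of the 26 comparable sites match, so the percent identity is 21/26 × 100 = 80.77%.

80.77%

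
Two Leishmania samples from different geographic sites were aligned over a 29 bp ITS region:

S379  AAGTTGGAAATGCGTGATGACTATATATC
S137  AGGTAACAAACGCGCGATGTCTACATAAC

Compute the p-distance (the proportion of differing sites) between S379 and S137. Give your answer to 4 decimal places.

The sequences differ at positions 2 (A/G), 5 (T/A), 6 (G/A), 7 (G/C), 11 (T/C), 15 (T/C), 20 (A/T), 24 (T/C), 28 (T/A).
There are 9 differences over 29 sites, so p = 9/29 = 0.3103.

0.3103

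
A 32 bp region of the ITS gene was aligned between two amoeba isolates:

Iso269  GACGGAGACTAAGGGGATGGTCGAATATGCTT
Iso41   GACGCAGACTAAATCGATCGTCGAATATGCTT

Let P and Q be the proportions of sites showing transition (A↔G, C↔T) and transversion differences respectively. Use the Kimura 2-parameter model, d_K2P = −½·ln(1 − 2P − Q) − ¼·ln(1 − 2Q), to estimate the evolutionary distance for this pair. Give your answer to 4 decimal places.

Differing sites — 5:G/C (Tv); 13:G/A (Ti); 14:G/T (Tv); 15:G/C (Tv); 19:G/C (Tv).
Of the 5 differences, 1 transition and 4 transversions over 32 sites: P = 1/32 = 0.031250, Q = 4/32 = 0.125000.
d = −0.5·ln(0.812500) − 0.25·ln(0.750000) = −0.5·(-0.207639) − 0.25·(-0.287682) = 0.1757.

0.1757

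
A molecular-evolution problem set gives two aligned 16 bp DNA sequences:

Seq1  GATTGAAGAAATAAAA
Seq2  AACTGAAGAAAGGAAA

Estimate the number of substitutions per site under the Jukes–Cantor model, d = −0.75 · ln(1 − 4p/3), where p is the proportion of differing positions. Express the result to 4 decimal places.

Differing sites — 1:G/A; 3:T/C; 12:T/G; 13:A/G.
p = 4/16 = 0.250000.
d = −0.75 · ln(1 − (4/3)·0.250000) = −0.75 · ln(0.666667) = −0.75 · (-0.405465) = 0.3041.

0.3041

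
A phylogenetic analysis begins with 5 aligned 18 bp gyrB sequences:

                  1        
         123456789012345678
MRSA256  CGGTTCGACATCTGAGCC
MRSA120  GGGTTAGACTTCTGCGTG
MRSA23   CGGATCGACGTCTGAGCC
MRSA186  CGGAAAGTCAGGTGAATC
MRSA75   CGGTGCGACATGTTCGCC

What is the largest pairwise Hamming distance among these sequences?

Pairwise Hamming distances:
  MRSA256 vs MRSA120: 6
  MRSA256 vs MRSA23: 2
  MRSA256 vs MRSA186: 8
  MRSA256 vs MRSA75: 4
  MRSA120 vs MRSA23: 7
  MRSA120 vs MRSA186: 10
  MRSA120 vs MRSA75: 8
  MRSA23 vs MRSA186: 8
  MRSA23 vs MRSA75: 6
  MRSA186 vs MRSA75: 9
The largest is 10, between MRSA120 and MRSA186.

10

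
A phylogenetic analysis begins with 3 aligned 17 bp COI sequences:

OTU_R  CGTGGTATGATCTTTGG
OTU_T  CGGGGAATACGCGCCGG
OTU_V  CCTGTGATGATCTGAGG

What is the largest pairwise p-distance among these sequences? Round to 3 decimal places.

Pairwise Hamming distances:
  OTU_R vs OTU_T: 8
  OTU_R vs OTU_V: 5
  OTU_T vs OTU_V: 10
The largest is 10 mismatches, between OTU_T and OTU_V; p = 10/17 = 0.588.

0.588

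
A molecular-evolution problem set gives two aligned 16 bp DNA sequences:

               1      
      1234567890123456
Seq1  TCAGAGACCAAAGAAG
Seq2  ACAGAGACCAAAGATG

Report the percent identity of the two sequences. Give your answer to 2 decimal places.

Mismatches occur at site 1 (T→A), site 15 (A→T).
14 of the 16 sites match, so the percent identity is 14/16 × 100 = 87.50%.

87.50%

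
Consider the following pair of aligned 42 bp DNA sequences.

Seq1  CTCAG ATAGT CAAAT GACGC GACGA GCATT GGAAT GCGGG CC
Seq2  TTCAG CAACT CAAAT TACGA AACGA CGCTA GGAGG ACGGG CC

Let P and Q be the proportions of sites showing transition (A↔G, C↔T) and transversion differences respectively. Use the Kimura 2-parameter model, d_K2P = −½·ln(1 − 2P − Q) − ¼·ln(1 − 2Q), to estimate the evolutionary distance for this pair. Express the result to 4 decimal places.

Mismatches occur at site 1 (C→T, transition), site 6 (A→C, transversion), site 7 (T→A, transversion), site 9 (G→C, transversion), site 16 (G→T, transversion), site 20 (C→A, transversion), site 21 (G→A, transition), site 26 (G→C, transversion), site 27 (C→G, transversion), site 28 (A→C, transversion), site 30 (T→A, transversion), site 34 (A→G, transition), site 35 (T→G, transversion), site 36 (G→A, transition).
Of the 14 differences, 4 transitions and 10 transversions over 42 sites: P = 4/42 = 0.095238, Q = 10/42 = 0.238095.
d = −0.5·ln(0.571429) − 0.25·ln(0.523810) = −0.5·(-0.559615) − 0.25·(-0.646626) = 0.4415.

0.4415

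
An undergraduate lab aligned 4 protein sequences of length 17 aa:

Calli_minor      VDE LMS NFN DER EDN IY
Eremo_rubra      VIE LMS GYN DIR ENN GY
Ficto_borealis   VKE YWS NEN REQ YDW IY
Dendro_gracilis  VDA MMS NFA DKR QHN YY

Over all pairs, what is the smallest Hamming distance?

6

Pairwise Hamming distances:
  Calli_minor vs Eremo_rubra: 6
  Calli_minor vs Ficto_borealis: 8
  Calli_minor vs Dendro_gracilis: 7
  Eremo_rubra vs Ficto_borealis: 12
  Eremo_rubra vs Dendro_gracilis: 10
  Ficto_borealis vs Dendro_gracilis: 13
The smallest is 6, between Calli_minor and Eremo_rubra.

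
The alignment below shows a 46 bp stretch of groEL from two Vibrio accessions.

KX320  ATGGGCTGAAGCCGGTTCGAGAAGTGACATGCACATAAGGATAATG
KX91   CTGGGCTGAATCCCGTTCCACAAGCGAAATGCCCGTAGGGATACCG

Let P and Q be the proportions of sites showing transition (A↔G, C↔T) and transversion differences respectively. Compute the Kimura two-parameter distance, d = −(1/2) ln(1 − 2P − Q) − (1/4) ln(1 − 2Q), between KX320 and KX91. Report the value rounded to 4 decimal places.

Differing sites — 1:A/C (Tv); 11:G/T (Tv); 14:G/C (Tv); 19:G/C (Tv); 21:G/C (Tv); 25:T/C (Ti); 28:C/A (Tv); 33:A/C (Tv); 35:A/G (Ti); 38:A/G (Ti); 44:A/C (Tv); 45:T/C (Ti).
Of the 12 differences, 4 transitions and 8 transversions over 46 sites: P = 4/46 = 0.086957, Q = 8/46 = 0.173913.
d = −0.5·ln(0.652173) − 0.25·ln(0.652174) = −0.5·(-0.427445) − 0.25·(-0.427444) = 0.3206.

0.3206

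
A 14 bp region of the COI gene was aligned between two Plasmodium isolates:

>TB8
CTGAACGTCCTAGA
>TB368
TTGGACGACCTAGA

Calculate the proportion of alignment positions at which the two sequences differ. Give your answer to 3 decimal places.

Mismatches occur at site 1 (C→T), site 4 (A→G), site 8 (T→A).
There are 3 differences over 14 sites, so p = 3/14 = 0.214.

0.214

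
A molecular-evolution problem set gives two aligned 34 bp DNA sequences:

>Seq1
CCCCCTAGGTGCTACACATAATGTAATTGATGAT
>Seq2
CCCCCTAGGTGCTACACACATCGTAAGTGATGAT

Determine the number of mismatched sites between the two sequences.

4

Mismatches occur at site 19 (T→C), site 21 (A→T), site 22 (T→C), site 27 (T→G).
That gives 4 mismatches out of 34 aligned sites, so the Hamming distance is 4.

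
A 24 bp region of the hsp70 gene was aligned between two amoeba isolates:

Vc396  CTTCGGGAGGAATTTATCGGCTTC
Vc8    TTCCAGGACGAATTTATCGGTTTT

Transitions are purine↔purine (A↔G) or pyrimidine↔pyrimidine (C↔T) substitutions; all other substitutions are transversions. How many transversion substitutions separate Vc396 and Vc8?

Mismatches occur at site 1 (C→T, transition), site 3 (T→C, transition), site 5 (G→A, transition), site 9 (G→C, transversion), site 21 (C→T, transition), site 24 (C→T, transition).
Of the 6 differences, 5 transitions and 1 transversion, so the answer is 1.

1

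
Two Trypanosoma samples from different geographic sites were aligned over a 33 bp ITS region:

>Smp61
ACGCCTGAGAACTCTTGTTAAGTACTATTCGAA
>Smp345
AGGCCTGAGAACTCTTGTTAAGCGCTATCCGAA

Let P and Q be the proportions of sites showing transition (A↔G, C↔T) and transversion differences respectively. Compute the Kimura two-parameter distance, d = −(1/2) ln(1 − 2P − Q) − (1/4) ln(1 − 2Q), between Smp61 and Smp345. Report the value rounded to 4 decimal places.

Differing sites — 2:C/G (Tv); 23:T/C (Ti); 24:A/G (Ti); 29:T/C (Ti).
Of the 4 differences, 3 transitions and 1 transversion over 33 sites: P = 3/33 = 0.090909, Q = 1/33 = 0.030303.
d = −0.5·ln(0.787879) − 0.25·ln(0.939394) = −0.5·(-0.238411) − 0.25·(-0.062520) = 0.1348.

0.1348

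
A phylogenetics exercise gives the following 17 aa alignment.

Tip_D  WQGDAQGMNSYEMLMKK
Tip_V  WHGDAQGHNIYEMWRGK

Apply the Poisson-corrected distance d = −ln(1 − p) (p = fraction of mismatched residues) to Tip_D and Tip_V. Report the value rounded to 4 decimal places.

The sequences differ at positions 2 (Q/H), 8 (M/H), 10 (S/I), 14 (L/W), 15 (M/R), 16 (K/G).
p = 6/17 = 0.352941.
d = −ln(1 − 0.352941) = −ln(0.647059) = 0.4353.

0.4353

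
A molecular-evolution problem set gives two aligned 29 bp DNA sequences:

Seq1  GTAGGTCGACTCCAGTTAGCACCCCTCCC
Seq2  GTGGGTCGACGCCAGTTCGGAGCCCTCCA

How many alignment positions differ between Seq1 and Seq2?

6

Mismatches occur at site 3 (A/G), site 11 (T/G), site 18 (A/C), site 20 (C/G), site 22 (C/G), site 29 (C/A).
That gives 6 mismatches out of 29 aligned sites, so the Hamming distance is 6.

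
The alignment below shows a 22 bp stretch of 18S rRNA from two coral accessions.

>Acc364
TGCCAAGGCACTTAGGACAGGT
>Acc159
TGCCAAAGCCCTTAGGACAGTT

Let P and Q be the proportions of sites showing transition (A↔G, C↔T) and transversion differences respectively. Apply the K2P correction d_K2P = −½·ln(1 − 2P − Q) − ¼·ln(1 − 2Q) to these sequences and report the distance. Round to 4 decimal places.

0.1505

The sequences differ at positions 7 (G/A, transition), 10 (A/C, transversion), 21 (G/T, transversion).
Of the 3 differences, 1 transition and 2 transversions over 22 sites: P = 1/22 = 0.045455, Q = 2/22 = 0.090909.
d = −0.5·ln(0.818181) − 0.25·ln(0.818182) = −0.5·(-0.200672) − 0.25·(-0.200670) = 0.1505.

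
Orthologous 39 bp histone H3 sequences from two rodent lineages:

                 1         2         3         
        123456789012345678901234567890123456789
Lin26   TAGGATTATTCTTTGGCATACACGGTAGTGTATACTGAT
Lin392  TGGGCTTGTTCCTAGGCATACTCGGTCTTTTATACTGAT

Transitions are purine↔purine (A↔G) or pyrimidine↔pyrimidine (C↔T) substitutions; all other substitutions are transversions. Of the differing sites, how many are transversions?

Differing sites — 2:A/G (Ti); 5:A/C (Tv); 8:A/G (Ti); 12:T/C (Ti); 14:T/A (Tv); 22:A/T (Tv); 27:A/C (Tv); 28:G/T (Tv); 30:G/T (Tv).
Of the 9 differences, 3 transitions and 6 transversions, so the answer is 6.

6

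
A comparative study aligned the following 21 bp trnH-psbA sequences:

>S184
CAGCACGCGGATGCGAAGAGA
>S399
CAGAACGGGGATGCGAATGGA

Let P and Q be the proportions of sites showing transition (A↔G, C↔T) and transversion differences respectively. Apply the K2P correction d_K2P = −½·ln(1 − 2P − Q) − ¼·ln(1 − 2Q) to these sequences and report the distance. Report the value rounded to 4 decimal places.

The sequences differ at positions 4 (C/A, transversion), 8 (C/G, transversion), 18 (G/T, transversion), 19 (A/G, transition).
Of the 4 differences, 1 transition and 3 transversions over 21 sites: P = 1/21 = 0.047619, Q = 3/21 = 0.142857.
d = −0.5·ln(0.761905) − 0.25·ln(0.714286) = −0.5·(-0.271933) − 0.25·(-0.336472) = 0.2201.

0.2201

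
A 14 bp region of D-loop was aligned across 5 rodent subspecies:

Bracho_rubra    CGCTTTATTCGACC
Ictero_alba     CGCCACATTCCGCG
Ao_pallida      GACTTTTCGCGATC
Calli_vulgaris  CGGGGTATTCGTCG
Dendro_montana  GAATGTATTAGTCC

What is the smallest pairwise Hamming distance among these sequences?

Pairwise Hamming distances:
  Bracho_rubra vs Ictero_alba: 6
  Bracho_rubra vs Ao_pallida: 6
  Bracho_rubra vs Calli_vulgaris: 5
  Bracho_rubra vs Dendro_montana: 6
  Ictero_alba vs Ao_pallida: 12
  Ictero_alba vs Calli_vulgaris: 6
  Ictero_alba vs Dendro_montana: 10
  Ao_pallida vs Calli_vulgaris: 11
  Ao_pallida vs Dendro_montana: 8
  Calli_vulgaris vs Dendro_montana: 6
The smallest is 5, between Bracho_rubra and Calli_vulgaris.

5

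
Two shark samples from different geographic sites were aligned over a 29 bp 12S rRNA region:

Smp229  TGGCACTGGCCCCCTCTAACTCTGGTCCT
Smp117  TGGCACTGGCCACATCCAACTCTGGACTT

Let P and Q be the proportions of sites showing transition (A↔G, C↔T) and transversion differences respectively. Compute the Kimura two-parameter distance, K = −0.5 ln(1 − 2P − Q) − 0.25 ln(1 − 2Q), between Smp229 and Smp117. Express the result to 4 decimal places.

0.1961

Differing sites — 12:C/A (Tv); 14:C/A (Tv); 17:T/C (Ti); 26:T/A (Tv); 28:C/T (Ti).
Of the 5 differences, 2 transitions and 3 transversions over 29 sites: P = 2/29 = 0.068966, Q = 3/29 = 0.103448.
d = −0.5·ln(0.758620) − 0.25·ln(0.793104) = −0.5·(-0.276254) − 0.25·(-0.231801) = 0.1961.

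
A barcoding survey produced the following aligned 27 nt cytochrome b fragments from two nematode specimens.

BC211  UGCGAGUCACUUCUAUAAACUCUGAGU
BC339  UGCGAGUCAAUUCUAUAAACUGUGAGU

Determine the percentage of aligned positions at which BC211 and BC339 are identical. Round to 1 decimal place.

The sequences differ at positions 10 (C/A), 22 (C/G).
25 of the 27 sites match, so the percent identity is 25/27 × 100 = 92.6%.

92.6%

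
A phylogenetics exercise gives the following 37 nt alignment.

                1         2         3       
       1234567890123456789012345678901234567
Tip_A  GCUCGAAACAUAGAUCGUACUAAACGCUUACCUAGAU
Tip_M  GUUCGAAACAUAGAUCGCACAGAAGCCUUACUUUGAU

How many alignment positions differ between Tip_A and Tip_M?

8

The sequences differ at positions 2 (C/U), 18 (U/C), 21 (U/A), 22 (A/G), 25 (C/G), 26 (G/C), 32 (C/U), 34 (A/U).
That gives 8 mismatches out of 37 aligned sites, so the Hamming distance is 8.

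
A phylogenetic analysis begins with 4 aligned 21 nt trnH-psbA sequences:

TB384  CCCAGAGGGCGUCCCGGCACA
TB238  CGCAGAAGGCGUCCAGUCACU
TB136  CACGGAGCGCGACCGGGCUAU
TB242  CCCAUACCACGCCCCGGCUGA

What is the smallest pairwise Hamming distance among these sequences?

Pairwise Hamming distances:
  TB384 vs TB238: 5
  TB384 vs TB136: 8
  TB384 vs TB242: 7
  TB238 vs TB136: 9
  TB238 vs TB242: 11
  TB136 vs TB242: 9
The smallest is 5, between TB384 and TB238.

5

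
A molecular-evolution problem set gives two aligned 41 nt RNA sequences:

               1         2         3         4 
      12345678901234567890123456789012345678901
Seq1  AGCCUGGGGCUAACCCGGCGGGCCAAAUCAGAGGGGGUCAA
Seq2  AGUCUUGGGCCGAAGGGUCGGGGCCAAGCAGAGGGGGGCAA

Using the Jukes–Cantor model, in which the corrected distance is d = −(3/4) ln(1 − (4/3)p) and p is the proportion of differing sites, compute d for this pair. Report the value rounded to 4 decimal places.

0.3710

Differing sites — 3:C/U; 6:G/U; 11:U/C; 12:A/G; 14:C/A; 15:C/G; 16:C/G; 18:G/U; 23:C/G; 25:A/C; 28:U/G; 38:U/G.
p = 12/41 = 0.292683.
d = −0.75 · ln(1 − (4/3)·0.292683) = −0.75 · ln(0.609756) = −0.75 · (-0.494696) = 0.3710.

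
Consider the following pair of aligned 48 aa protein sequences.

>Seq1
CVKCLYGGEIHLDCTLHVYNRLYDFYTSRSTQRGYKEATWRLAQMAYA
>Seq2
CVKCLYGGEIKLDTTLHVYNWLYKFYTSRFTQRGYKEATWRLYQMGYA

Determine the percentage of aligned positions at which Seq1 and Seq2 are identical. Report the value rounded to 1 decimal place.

85.4%

Differing sites — 11:H/K; 14:C/T; 21:R/W; 24:D/K; 30:S/F; 43:A/Y; 46:A/G.
41 of the 48 sites match, so the percent identity is 41/48 × 100 = 85.4%.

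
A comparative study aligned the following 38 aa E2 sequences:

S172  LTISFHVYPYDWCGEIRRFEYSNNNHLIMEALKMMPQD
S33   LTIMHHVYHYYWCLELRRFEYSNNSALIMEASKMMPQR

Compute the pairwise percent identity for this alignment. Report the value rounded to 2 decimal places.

Differing sites — 4:S/M; 5:F/H; 9:P/H; 11:D/Y; 14:G/L; 16:I/L; 25:N/S; 26:H/A; 32:L/S; 38:D/R.
28 of the 38 sites match, so the percent identity is 28/38 × 100 = 73.68%.

73.68%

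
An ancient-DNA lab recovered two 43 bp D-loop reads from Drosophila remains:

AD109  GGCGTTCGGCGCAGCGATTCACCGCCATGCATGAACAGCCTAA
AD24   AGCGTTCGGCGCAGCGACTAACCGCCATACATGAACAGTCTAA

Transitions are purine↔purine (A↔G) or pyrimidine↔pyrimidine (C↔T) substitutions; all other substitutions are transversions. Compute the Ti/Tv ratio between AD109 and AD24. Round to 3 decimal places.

The sequences differ at positions 1 (G/A, transition), 18 (T/C, transition), 20 (C/A, transversion), 29 (G/A, transition), 39 (C/T, transition).
Of the 5 differences, 4 transitions and 1 transversion, so Ti/Tv = 4/1 = 4.000.

4.000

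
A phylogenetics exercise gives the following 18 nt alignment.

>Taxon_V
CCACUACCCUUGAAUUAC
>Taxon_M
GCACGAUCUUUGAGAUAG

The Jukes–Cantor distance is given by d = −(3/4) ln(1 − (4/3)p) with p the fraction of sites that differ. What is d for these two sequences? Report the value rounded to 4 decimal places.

Mismatches occur at site 1 (C/G), site 5 (U/G), site 7 (C/U), site 9 (C/U), site 14 (A/G), site 15 (U/A), site 18 (C/G).
p = 7/18 = 0.388889.
d = −0.75 · ln(1 − (4/3)·0.388889) = −0.75 · ln(0.481481) = −0.75 · (-0.730889) = 0.5482.

0.5482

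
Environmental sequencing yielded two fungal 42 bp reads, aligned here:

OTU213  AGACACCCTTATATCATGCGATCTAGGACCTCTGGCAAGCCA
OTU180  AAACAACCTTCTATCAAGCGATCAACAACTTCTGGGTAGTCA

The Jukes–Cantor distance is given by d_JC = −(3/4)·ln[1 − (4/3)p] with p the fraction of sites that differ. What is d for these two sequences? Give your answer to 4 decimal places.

Differing sites — 2:G/A; 6:C/A; 11:A/C; 17:T/A; 24:T/A; 26:G/C; 27:G/A; 30:C/T; 36:C/G; 37:A/T; 40:C/T.
p = 11/42 = 0.261905.
d = −0.75 · ln(1 − (4/3)·0.261905) = −0.75 · ln(0.650793) = −0.75 · (-0.429564) = 0.3222.

0.3222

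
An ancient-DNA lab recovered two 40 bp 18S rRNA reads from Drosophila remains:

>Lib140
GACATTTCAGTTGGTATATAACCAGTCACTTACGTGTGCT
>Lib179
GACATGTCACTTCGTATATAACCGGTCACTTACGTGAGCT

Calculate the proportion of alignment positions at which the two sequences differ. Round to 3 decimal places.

0.125

Mismatches occur at site 6 (T↔G), site 10 (G↔C), site 13 (G↔C), site 24 (A↔G), site 37 (T↔A).
There are 5 differences over 40 sites, so p = 5/40 = 0.125.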